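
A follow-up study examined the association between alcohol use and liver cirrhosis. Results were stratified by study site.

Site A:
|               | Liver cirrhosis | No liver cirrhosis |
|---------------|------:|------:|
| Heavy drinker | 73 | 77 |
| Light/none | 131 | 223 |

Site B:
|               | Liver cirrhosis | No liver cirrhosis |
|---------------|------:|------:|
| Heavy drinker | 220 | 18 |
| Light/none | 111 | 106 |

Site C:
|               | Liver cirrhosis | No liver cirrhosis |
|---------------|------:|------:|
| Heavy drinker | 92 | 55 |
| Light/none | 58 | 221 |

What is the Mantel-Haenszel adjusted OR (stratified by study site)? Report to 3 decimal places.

4.116

OR_MH = Σ(aᵢdᵢ/nᵢ) / Σ(bᵢcᵢ/nᵢ), where nᵢ is the stratum total.
Stratum 1 (Site A): n = 504; a·d/n = 73·223/504 = 32.2996; b·c/n = 77·131/504 = 20.0139
Stratum 2 (Site B): n = 455; a·d/n = 220·106/455 = 51.2527; b·c/n = 18·111/455 = 4.3912
Stratum 3 (Site C): n = 426; a·d/n = 92·221/426 = 47.7277; b·c/n = 55·58/426 = 7.4883
OR_MH = (32.2996 + 51.2527 + 47.7277) / (20.0139 + 4.3912 + 7.4883) = 131.2800 / 31.8934 = 4.11622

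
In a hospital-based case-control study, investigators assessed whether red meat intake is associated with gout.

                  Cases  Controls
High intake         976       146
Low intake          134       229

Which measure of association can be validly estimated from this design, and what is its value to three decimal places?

11.424

Cells: a = 976, b = 146, c = 134, d = 229.
This is a hospital-based case-control study: participants were sampled on outcome status, so risks in the source population cannot be estimated directly — relative risk is not valid here. The odds ratio is the appropriate measure.
OR = (a·d)/(b·c) = (976 × 229) / (146 × 134) = 223504 / 19564 = 11.42425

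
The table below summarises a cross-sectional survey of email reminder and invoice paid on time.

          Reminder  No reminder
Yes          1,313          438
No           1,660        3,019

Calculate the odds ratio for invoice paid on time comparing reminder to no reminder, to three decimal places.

Reading the table with exposure as columns: a = 1313 (Reminder, case), b = 1660 (Reminder, non-case), c = 438 (No reminder, case), d = 3019.
OR = (a·d)/(b·c) = (1313 × 3019) / (1660 × 438) = 3963947 / 727080 = 5.45187
The odds of invoice paid on time are about 5.45 times as high in the reminder group.

5.452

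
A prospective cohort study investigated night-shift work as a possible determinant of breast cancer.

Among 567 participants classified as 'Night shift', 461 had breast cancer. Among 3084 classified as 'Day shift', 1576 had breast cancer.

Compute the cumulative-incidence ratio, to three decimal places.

From the description: a = 461, b = 106, c = 1576, d = 1508.
Risk in exposed = 461/567 = 0.81305; risk in unexposed = 1576/3084 = 0.51102.
RR = 0.81305 / 0.51102 = 1.59102
The risk among the exposed is 1.59 times that among the unexposed.

1.591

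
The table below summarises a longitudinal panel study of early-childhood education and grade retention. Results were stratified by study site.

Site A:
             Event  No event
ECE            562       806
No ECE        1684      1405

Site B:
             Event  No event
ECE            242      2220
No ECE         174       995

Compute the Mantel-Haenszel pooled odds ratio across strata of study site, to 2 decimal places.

OR_MH = Σ(aᵢdᵢ/nᵢ) / Σ(bᵢcᵢ/nᵢ), where nᵢ is the stratum total.
Stratum 1 (Site A): n = 4457; a·d/n = 562·1405/4457 = 177.1618; b·c/n = 806·1684/4457 = 304.5331
Stratum 2 (Site B): n = 3631; a·d/n = 242·995/3631 = 66.3151; b·c/n = 2220·174/3631 = 106.3839
OR_MH = (177.1618 + 66.3151) / (304.5331 + 106.3839) = 243.4768 / 410.9170 = 0.59252

0.59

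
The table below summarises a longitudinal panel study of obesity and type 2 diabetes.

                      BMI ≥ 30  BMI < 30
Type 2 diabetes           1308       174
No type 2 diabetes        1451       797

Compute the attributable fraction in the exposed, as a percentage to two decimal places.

Reading the table with exposure as columns: a = 1308 (BMI ≥ 30, case), b = 1451 (BMI ≥ 30, non-case), c = 174 (BMI < 30, case), d = 797.
Risk in exposed = 1308/2759 = 0.47408; risk in unexposed = 174/971 = 0.17920.
RR = 0.47408/0.17920 = 2.64561
AR% = (RR − 1)/RR × 100 = (2.64561 − 1)/2.64561 × 100 = 62.2016%

62.20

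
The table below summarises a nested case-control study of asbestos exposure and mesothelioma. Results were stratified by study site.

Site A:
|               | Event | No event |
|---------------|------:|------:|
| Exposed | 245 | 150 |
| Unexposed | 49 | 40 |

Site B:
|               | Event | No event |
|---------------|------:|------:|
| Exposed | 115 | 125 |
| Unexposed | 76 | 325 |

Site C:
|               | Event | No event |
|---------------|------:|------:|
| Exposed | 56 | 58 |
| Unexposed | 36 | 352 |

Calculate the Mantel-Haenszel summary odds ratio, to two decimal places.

3.45

OR_MH = Σ(aᵢdᵢ/nᵢ) / Σ(bᵢcᵢ/nᵢ), where nᵢ is the stratum total.
Stratum 1 (Site A): n = 484; a·d/n = 245·40/484 = 20.2479; b·c/n = 150·49/484 = 15.1860
Stratum 2 (Site B): n = 641; a·d/n = 115·325/641 = 58.3073; b·c/n = 125·76/641 = 14.8206
Stratum 3 (Site C): n = 502; a·d/n = 56·352/502 = 39.2669; b·c/n = 58·36/502 = 4.1594
OR_MH = (20.2479 + 58.3073 + 39.2669) / (15.1860 + 14.8206 + 4.1594) = 117.8222 / 34.1659 = 3.44853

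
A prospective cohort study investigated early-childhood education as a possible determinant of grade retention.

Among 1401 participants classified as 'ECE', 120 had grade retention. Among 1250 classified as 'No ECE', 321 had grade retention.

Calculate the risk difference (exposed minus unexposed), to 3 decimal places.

From the description: a = 120, b = 1281, c = 321, d = 929.
Risk in exposed = 120/1401 = 0.085653; risk in unexposed = 321/1250 = 0.256800.
Risk difference = 0.085653 − 0.256800 = -0.171147

-0.171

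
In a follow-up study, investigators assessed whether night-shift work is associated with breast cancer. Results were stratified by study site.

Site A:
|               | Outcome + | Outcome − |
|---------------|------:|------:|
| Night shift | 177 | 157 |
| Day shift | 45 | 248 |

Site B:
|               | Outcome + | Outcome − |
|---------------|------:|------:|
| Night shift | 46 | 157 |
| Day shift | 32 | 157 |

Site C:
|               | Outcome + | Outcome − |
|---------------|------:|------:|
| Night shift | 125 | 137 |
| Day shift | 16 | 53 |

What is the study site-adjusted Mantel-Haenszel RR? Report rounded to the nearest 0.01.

RR_MH = Σ(aᵢ·n₀ᵢ/nᵢ) / Σ(cᵢ·n₁ᵢ/nᵢ), with n₁ᵢ = aᵢ+bᵢ (exposed), n₀ᵢ = cᵢ+dᵢ (unexposed), nᵢ = n₁ᵢ+n₀ᵢ.
Stratum 1 (Site A): n₁ = 334, n₀ = 293, n = 627; a·n₀/n = 177·293/627 = 82.7129; c·n₁/n = 45·334/627 = 23.9713
Stratum 2 (Site B): n₁ = 203, n₀ = 189, n = 392; a·n₀/n = 46·189/392 = 22.1786; c·n₁/n = 32·203/392 = 16.5714
Stratum 3 (Site C): n₁ = 262, n₀ = 69, n = 331; a·n₀/n = 125·69/331 = 26.0574; c·n₁/n = 16·262/331 = 12.6647
RR_MH = (82.7129 + 22.1786 + 26.0574) / (23.9713 + 16.5714 + 12.6647) = 130.9489 / 53.2074 = 2.46110

2.46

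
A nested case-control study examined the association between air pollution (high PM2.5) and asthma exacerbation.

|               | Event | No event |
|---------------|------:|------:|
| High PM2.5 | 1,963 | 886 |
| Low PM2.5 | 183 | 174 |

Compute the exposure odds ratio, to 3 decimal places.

2.107

Cells: a = 1963, b = 886, c = 183, d = 174.
OR = (a·d)/(b·c) = (1963 × 174) / (886 × 183) = 341562 / 162138 = 2.10661
The odds of asthma exacerbation are about 2.11 times as high in the high pm2.5 group.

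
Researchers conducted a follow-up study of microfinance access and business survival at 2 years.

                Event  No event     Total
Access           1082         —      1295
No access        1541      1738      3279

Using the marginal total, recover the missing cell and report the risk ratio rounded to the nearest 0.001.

1.778

The missing cell is in the exposed row: 1295 − 1082 = 213.
So a = 1082, b = 213, c = 1541, d = 1738.
RR = [a/(a+b)] / [c/(c+d)] = (1082/1295) / (1541/3279) = 0.83552/0.46996 = 1.77785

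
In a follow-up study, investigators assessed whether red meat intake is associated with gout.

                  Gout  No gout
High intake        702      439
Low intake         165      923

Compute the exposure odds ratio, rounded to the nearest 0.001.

Cells: a = 702, b = 439, c = 165, d = 923.
OR = (a·d)/(b·c) = (702 × 923) / (439 × 165) = 647946 / 72435 = 8.94521
The odds of gout are about 8.95 times as high in the high intake group.

8.945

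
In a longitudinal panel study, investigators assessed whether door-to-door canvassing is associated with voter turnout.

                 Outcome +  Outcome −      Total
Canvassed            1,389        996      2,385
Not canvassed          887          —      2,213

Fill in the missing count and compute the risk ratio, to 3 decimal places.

The missing cell is in the unexposed row: 2213 − 887 = 1326.
So a = 1389, b = 996, c = 887, d = 1326.
RR = [a/(a+b)] / [c/(c+d)] = (1389/2385) / (887/2213) = 0.58239/0.40081 = 1.45302

1.453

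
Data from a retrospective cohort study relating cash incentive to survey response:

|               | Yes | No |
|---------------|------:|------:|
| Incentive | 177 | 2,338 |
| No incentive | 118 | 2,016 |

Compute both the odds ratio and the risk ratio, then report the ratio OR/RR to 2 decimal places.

Cells: a = 177, b = 2338, c = 118, d = 2016.
OR = (177·2016)/(2338·118) = 356832/275884 = 1.29341
Risk in exposed = 177/2515 = 0.07038; risk in unexposed = 118/2134 = 0.05530; RR = 1.27276
OR/RR = 1.29341 / 1.27276 = 1.01622
The outcome is rare in both groups, so OR ≈ RR (ratio near 1).

1.02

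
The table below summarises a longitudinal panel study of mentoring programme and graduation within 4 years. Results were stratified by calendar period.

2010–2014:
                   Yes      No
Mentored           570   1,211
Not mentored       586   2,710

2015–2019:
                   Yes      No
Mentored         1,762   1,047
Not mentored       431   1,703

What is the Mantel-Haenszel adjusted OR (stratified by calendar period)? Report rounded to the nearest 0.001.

3.944

OR_MH = Σ(aᵢdᵢ/nᵢ) / Σ(bᵢcᵢ/nᵢ), where nᵢ is the stratum total.
Stratum 1 (2010–2014): n = 5077; a·d/n = 570·2710/5077 = 304.2545; b·c/n = 1211·586/5077 = 139.7766
Stratum 2 (2015–2019): n = 4943; a·d/n = 1762·1703/4943 = 607.0577; b·c/n = 1047·431/4943 = 91.2921
OR_MH = (304.2545 + 607.0577) / (139.7766 + 91.2921) = 911.3121 / 231.0688 = 3.94390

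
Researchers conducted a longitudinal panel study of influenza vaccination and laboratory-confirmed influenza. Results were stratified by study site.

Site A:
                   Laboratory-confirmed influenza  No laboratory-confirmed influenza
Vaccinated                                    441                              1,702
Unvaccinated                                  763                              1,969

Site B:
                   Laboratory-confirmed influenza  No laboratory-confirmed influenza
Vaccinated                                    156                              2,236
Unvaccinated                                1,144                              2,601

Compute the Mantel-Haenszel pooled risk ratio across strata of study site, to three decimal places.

0.438

RR_MH = Σ(aᵢ·n₀ᵢ/nᵢ) / Σ(cᵢ·n₁ᵢ/nᵢ), with n₁ᵢ = aᵢ+bᵢ (exposed), n₀ᵢ = cᵢ+dᵢ (unexposed), nᵢ = n₁ᵢ+n₀ᵢ.
Stratum 1 (Site A): n₁ = 2143, n₀ = 2732, n = 4875; a·n₀/n = 441·2732/4875 = 247.1409; c·n₁/n = 763·2143/4875 = 335.4070
Stratum 2 (Site B): n₁ = 2392, n₀ = 3745, n = 6137; a·n₀/n = 156·3745/6137 = 95.1964; c·n₁/n = 1144·2392/6137 = 445.8934
RR_MH = (247.1409 + 95.1964) / (335.4070 + 445.8934) = 342.3373 / 781.3004 = 0.43816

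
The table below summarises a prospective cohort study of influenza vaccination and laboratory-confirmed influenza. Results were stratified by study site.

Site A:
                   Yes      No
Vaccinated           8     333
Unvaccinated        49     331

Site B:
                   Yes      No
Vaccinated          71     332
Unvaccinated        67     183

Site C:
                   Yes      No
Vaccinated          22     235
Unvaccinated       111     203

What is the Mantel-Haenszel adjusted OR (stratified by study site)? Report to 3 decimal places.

OR_MH = Σ(aᵢdᵢ/nᵢ) / Σ(bᵢcᵢ/nᵢ), where nᵢ is the stratum total.
Stratum 1 (Site A): n = 721; a·d/n = 8·331/721 = 3.6727; b·c/n = 333·49/721 = 22.6311
Stratum 2 (Site B): n = 653; a·d/n = 71·183/653 = 19.8974; b·c/n = 332·67/653 = 34.0643
Stratum 3 (Site C): n = 571; a·d/n = 22·203/571 = 7.8214; b·c/n = 235·111/571 = 45.6830
OR_MH = (3.6727 + 19.8974 + 7.8214) / (22.6311 + 34.0643 + 45.6830) = 31.3914 / 102.3784 = 0.30662

0.307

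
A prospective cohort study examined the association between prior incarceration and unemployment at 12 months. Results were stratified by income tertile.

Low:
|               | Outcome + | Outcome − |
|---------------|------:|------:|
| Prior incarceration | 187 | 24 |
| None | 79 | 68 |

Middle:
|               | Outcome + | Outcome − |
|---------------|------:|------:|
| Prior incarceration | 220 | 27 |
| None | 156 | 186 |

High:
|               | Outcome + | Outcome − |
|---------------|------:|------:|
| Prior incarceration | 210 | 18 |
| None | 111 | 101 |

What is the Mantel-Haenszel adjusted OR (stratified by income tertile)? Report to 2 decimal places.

9.02

OR_MH = Σ(aᵢdᵢ/nᵢ) / Σ(bᵢcᵢ/nᵢ), where nᵢ is the stratum total.
Stratum 1 (Low): n = 358; a·d/n = 187·68/358 = 35.5196; b·c/n = 24·79/358 = 5.2961
Stratum 2 (Middle): n = 589; a·d/n = 220·186/589 = 69.4737; b·c/n = 27·156/589 = 7.1511
Stratum 3 (High): n = 440; a·d/n = 210·101/440 = 48.2045; b·c/n = 18·111/440 = 4.5409
OR_MH = (35.5196 + 69.4737 + 48.2045) / (5.2961 + 7.1511 + 4.5409) = 153.1978 / 16.9881 = 9.01795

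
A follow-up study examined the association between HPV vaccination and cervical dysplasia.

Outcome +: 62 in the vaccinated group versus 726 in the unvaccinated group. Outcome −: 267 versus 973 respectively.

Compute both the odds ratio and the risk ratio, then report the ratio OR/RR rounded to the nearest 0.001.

From the description: a = 62, b = 267, c = 726, d = 973.
OR = (62·973)/(267·726) = 60326/193842 = 0.31121
Risk in exposed = 62/329 = 0.18845; risk in unexposed = 726/1699 = 0.42731; RR = 0.44101
OR/RR = 0.31121 / 0.44101 = 0.70567
The outcome is not rare, so the OR lies further from 1 than the RR.

0.706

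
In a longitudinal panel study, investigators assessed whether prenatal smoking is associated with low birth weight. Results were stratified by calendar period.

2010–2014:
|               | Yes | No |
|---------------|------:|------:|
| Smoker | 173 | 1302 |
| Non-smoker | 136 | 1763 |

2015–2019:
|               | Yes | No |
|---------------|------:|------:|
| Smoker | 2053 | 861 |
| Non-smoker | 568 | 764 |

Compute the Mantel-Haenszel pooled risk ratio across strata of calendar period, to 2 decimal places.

RR_MH = Σ(aᵢ·n₀ᵢ/nᵢ) / Σ(cᵢ·n₁ᵢ/nᵢ), with n₁ᵢ = aᵢ+bᵢ (exposed), n₀ᵢ = cᵢ+dᵢ (unexposed), nᵢ = n₁ᵢ+n₀ᵢ.
Stratum 1 (2010–2014): n₁ = 1475, n₀ = 1899, n = 3374; a·n₀/n = 173·1899/3374 = 97.3702; c·n₁/n = 136·1475/3374 = 59.4547
Stratum 2 (2015–2019): n₁ = 2914, n₀ = 1332, n = 4246; a·n₀/n = 2053·1332/4246 = 644.0405; c·n₁/n = 568·2914/4246 = 389.8144
RR_MH = (97.3702 + 644.0405) / (59.4547 + 389.8144) = 741.4107 / 449.2691 = 1.65026

1.65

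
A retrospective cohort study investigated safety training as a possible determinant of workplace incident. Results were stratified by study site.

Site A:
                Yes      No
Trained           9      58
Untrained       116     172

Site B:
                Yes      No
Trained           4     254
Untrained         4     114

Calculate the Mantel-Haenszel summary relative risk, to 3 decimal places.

0.347

RR_MH = Σ(aᵢ·n₀ᵢ/nᵢ) / Σ(cᵢ·n₁ᵢ/nᵢ), with n₁ᵢ = aᵢ+bᵢ (exposed), n₀ᵢ = cᵢ+dᵢ (unexposed), nᵢ = n₁ᵢ+n₀ᵢ.
Stratum 1 (Site A): n₁ = 67, n₀ = 288, n = 355; a·n₀/n = 9·288/355 = 7.3014; c·n₁/n = 116·67/355 = 21.8930
Stratum 2 (Site B): n₁ = 258, n₀ = 118, n = 376; a·n₀/n = 4·118/376 = 1.2553; c·n₁/n = 4·258/376 = 2.7447
RR_MH = (7.3014 + 1.2553) / (21.8930 + 2.7447) = 8.5567 / 24.6376 = 0.34730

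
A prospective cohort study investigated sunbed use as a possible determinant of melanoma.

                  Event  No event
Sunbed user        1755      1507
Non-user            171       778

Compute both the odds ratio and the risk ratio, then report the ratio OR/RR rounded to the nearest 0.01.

1.77

Cells: a = 1755, b = 1507, c = 171, d = 778.
OR = (1755·778)/(1507·171) = 1365390/257697 = 5.29843
Risk in exposed = 1755/3262 = 0.53801; risk in unexposed = 171/949 = 0.18019; RR = 2.98582
OR/RR = 5.29843 / 2.98582 = 1.77453
The outcome is not rare, so the OR lies further from 1 than the RR.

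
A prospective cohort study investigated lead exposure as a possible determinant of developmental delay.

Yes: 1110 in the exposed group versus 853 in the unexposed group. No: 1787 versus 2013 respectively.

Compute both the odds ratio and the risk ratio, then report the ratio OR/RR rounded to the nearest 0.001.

From the description: a = 1110, b = 1787, c = 853, d = 2013.
OR = (1110·2013)/(1787·853) = 2234430/1524311 = 1.46586
Risk in exposed = 1110/2897 = 0.38315; risk in unexposed = 853/2866 = 0.29763; RR = 1.28736
OR/RR = 1.46586 / 1.28736 = 1.13865
The outcome is not rare, so the OR lies further from 1 than the RR.

1.139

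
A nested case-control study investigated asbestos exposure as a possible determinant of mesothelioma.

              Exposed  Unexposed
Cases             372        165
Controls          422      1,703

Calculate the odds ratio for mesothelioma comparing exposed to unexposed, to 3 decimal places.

Reading the table with exposure as columns: a = 372 (Exposed, case), b = 422 (Exposed, non-case), c = 165 (Unexposed, case), d = 1703.
OR = (a·d)/(b·c) = (372 × 1703) / (422 × 165) = 633516 / 69630 = 9.09832
The odds of mesothelioma are about 9.10 times as high in the exposed group.

9.098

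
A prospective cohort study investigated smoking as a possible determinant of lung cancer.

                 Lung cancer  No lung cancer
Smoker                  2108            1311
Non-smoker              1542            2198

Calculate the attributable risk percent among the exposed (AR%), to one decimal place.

Cells: a = 2108, b = 1311, c = 1542, d = 2198.
Risk in exposed = 2108/3419 = 0.61655; risk in unexposed = 1542/3740 = 0.41230.
RR = 0.61655/0.41230 = 1.49540
AR% = (RR − 1)/RR × 100 = (1.49540 − 1)/1.49540 × 100 = 33.1285%

33.1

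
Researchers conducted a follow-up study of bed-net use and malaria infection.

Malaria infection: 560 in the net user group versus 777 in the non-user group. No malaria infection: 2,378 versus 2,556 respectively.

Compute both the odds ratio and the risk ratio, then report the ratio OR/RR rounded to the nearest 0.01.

0.95

From the description: a = 560, b = 2378, c = 777, d = 2556.
OR = (560·2556)/(2378·777) = 1431360/1847706 = 0.77467
Risk in exposed = 560/2938 = 0.19061; risk in unexposed = 777/3333 = 0.23312; RR = 0.81762
OR/RR = 0.77467 / 0.81762 = 0.94747
The outcome is not rare, so the OR lies further from 1 than the RR.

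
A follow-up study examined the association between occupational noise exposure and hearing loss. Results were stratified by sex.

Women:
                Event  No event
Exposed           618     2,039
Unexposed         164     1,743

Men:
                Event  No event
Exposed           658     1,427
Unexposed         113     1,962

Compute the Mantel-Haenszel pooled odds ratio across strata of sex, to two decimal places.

OR_MH = Σ(aᵢdᵢ/nᵢ) / Σ(bᵢcᵢ/nᵢ), where nᵢ is the stratum total.
Stratum 1 (Women): n = 4564; a·d/n = 618·1743/4564 = 236.0153; b·c/n = 2039·164/4564 = 73.2682
Stratum 2 (Men): n = 4160; a·d/n = 658·1962/4160 = 310.3356; b·c/n = 1427·113/4160 = 38.7623
OR_MH = (236.0153 + 310.3356) / (73.2682 + 38.7623) = 546.3509 / 112.0304 = 4.87681

4.88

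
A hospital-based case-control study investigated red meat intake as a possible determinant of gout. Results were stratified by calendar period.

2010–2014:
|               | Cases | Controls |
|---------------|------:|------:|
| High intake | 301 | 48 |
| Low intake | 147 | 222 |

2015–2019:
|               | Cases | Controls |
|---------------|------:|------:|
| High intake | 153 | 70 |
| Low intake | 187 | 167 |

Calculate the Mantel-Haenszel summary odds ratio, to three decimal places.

4.224

OR_MH = Σ(aᵢdᵢ/nᵢ) / Σ(bᵢcᵢ/nᵢ), where nᵢ is the stratum total.
Stratum 1 (2010–2014): n = 718; a·d/n = 301·222/718 = 93.0669; b·c/n = 48·147/718 = 9.8273
Stratum 2 (2015–2019): n = 577; a·d/n = 153·167/577 = 44.2825; b·c/n = 70·187/577 = 22.6863
OR_MH = (93.0669 + 44.2825) / (9.8273 + 22.6863) = 137.3493 / 32.5136 = 4.22437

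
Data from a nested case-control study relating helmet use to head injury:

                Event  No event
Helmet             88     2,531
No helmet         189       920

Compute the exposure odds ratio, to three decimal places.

Cells: a = 88, b = 2531, c = 189, d = 920.
OR = (a·d)/(b·c) = (88 × 920) / (2531 × 189) = 80960 / 478359 = 0.16925
Exposure is associated with lower odds of head injury (OR = 0.17 < 1).

0.169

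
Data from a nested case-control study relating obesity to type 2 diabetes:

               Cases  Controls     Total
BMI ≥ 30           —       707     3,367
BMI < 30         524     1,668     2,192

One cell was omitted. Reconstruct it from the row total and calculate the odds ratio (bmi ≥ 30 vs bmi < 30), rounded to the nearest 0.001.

The missing cell is in the exposed row: 3367 − 707 = 2660.
So a = 2660, b = 707, c = 524, d = 1668.
OR = (a·d)/(b·c) = (2660 × 1668) / (707 × 524) = 4436880 / 370468 = 11.97642

11.976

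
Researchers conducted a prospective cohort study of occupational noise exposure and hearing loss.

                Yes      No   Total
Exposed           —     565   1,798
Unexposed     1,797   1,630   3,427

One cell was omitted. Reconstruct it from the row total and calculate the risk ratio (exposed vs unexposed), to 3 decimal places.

1.308

The missing cell is in the exposed row: 1798 − 565 = 1233.
So a = 1233, b = 565, c = 1797, d = 1630.
RR = [a/(a+b)] / [c/(c+d)] = (1233/1798) / (1797/3427) = 0.68576/0.52437 = 1.30779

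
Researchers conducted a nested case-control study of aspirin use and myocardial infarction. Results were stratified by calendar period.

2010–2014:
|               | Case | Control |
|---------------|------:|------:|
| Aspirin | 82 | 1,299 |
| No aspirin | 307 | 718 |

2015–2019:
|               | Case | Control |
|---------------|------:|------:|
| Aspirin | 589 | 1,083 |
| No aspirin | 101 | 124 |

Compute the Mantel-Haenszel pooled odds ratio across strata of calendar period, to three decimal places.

0.282

OR_MH = Σ(aᵢdᵢ/nᵢ) / Σ(bᵢcᵢ/nᵢ), where nᵢ is the stratum total.
Stratum 1 (2010–2014): n = 2406; a·d/n = 82·718/2406 = 24.4705; b·c/n = 1299·307/2406 = 165.7494
Stratum 2 (2015–2019): n = 1897; a·d/n = 589·124/1897 = 38.5008; b·c/n = 1083·101/1897 = 57.6610
OR_MH = (24.4705 + 38.5008) / (165.7494 + 57.6610) = 62.9713 / 223.4104 = 0.28186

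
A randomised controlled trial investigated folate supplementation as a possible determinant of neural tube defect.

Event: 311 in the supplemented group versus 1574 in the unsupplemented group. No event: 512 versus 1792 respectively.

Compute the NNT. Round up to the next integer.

12

Risk in treated group = 311/823 = 0.37789; risk in control = 1574/3366 = 0.46762.
Absolute risk reduction = 0.46762 − 0.37789 = 0.08973
NNT = 1 / ARR = 1 / 0.08973 = 11.144 → round up → 12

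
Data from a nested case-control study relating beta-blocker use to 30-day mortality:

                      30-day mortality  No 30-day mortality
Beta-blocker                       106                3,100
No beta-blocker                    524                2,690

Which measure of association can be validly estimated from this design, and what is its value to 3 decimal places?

0.176

Cells: a = 106, b = 3100, c = 524, d = 2690.
This is a nested case-control study: participants were sampled on outcome status, so risks in the source population cannot be estimated directly — relative risk is not valid here. The odds ratio is the appropriate measure.
OR = (a·d)/(b·c) = (106 × 2690) / (3100 × 524) = 285140 / 1624400 = 0.17554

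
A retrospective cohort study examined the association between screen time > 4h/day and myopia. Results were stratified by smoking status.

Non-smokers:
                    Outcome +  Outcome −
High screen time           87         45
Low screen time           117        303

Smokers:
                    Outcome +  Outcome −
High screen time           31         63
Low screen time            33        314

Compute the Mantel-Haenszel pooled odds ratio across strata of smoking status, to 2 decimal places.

OR_MH = Σ(aᵢdᵢ/nᵢ) / Σ(bᵢcᵢ/nᵢ), where nᵢ is the stratum total.
Stratum 1 (Non-smokers): n = 552; a·d/n = 87·303/552 = 47.7554; b·c/n = 45·117/552 = 9.5380
Stratum 2 (Smokers): n = 441; a·d/n = 31·314/441 = 22.0726; b·c/n = 63·33/441 = 4.7143
OR_MH = (47.7554 + 22.0726) / (9.5380 + 4.7143) = 69.8280 / 14.2523 = 4.89941

4.90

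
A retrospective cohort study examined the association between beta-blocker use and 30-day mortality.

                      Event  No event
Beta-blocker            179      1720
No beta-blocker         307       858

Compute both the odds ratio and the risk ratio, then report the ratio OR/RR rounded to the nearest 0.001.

0.813

Cells: a = 179, b = 1720, c = 307, d = 858.
OR = (179·858)/(1720·307) = 153582/528040 = 0.29085
Risk in exposed = 179/1899 = 0.09426; risk in unexposed = 307/1165 = 0.26352; RR = 0.35770
OR/RR = 0.29085 / 0.35770 = 0.81313
The outcome is not rare, so the OR lies further from 1 than the RR.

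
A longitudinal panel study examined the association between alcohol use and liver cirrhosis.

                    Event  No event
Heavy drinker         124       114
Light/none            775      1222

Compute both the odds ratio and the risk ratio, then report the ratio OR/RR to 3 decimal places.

1.278

Cells: a = 124, b = 114, c = 775, d = 1222.
OR = (124·1222)/(114·775) = 151528/88350 = 1.71509
Risk in exposed = 124/238 = 0.52101; risk in unexposed = 775/1997 = 0.38808; RR = 1.34252
OR/RR = 1.71509 / 1.34252 = 1.27751
The outcome is not rare, so the OR lies further from 1 than the RR.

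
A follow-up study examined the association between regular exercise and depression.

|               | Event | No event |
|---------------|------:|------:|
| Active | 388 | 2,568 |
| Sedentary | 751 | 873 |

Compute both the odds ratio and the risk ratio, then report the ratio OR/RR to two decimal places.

0.62

Cells: a = 388, b = 2568, c = 751, d = 873.
OR = (388·873)/(2568·751) = 338724/1928568 = 0.17563
Risk in exposed = 388/2956 = 0.13126; risk in unexposed = 751/1624 = 0.46244; RR = 0.28384
OR/RR = 0.17563 / 0.28384 = 0.61878
The outcome is not rare, so the OR lies further from 1 than the RR.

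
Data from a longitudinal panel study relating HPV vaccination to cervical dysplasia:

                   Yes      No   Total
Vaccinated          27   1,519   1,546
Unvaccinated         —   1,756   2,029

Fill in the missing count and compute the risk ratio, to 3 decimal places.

The missing cell is in the unexposed row: 2029 − 1756 = 273.
So a = 27, b = 1519, c = 273, d = 1756.
RR = [a/(a+b)] / [c/(c+d)] = (27/1546) / (273/2029) = 0.01746/0.13455 = 0.12980

0.130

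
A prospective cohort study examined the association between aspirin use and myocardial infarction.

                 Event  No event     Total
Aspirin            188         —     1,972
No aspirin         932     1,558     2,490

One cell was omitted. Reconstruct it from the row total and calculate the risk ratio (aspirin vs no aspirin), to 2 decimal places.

The missing cell is in the exposed row: 1972 − 188 = 1784.
So a = 188, b = 1784, c = 932, d = 1558.
RR = [a/(a+b)] / [c/(c+d)] = (188/1972) / (932/2490) = 0.09533/0.37430 = 0.25470

0.25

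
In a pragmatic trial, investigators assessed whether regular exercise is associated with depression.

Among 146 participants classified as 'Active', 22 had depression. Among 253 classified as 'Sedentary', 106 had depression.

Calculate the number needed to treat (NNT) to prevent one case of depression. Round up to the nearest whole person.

4

Risk in treated group = 22/146 = 0.15068; risk in control = 106/253 = 0.41897.
Absolute risk reduction = 0.41897 − 0.15068 = 0.26829
NNT = 1 / ARR = 1 / 0.26829 = 3.727 → round up → 4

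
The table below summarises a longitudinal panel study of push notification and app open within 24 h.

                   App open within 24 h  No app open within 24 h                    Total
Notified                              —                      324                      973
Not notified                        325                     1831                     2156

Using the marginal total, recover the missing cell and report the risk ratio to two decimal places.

4.42

The missing cell is in the exposed row: 973 − 324 = 649.
So a = 649, b = 324, c = 325, d = 1831.
RR = [a/(a+b)] / [c/(c+d)] = (649/973) / (325/2156) = 0.66701/0.15074 = 4.42484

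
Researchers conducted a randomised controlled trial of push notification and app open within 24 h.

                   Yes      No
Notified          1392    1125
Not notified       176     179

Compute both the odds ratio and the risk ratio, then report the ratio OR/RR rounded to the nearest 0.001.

Cells: a = 1392, b = 1125, c = 176, d = 179.
OR = (1392·179)/(1125·176) = 249168/198000 = 1.25842
Risk in exposed = 1392/2517 = 0.55304; risk in unexposed = 176/355 = 0.49577; RR = 1.11551
OR/RR = 1.25842 / 1.11551 = 1.12812
The outcome is not rare, so the OR lies further from 1 than the RR.

1.128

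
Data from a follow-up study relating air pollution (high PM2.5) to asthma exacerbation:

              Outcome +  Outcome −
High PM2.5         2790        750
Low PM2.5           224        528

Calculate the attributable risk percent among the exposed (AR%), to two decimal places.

Cells: a = 2790, b = 750, c = 224, d = 528.
Risk in exposed = 2790/3540 = 0.78814; risk in unexposed = 224/752 = 0.29787.
RR = 0.78814/0.29787 = 2.64588
AR% = (RR − 1)/RR × 100 = (2.64588 − 1)/2.64588 × 100 = 62.2054%

62.21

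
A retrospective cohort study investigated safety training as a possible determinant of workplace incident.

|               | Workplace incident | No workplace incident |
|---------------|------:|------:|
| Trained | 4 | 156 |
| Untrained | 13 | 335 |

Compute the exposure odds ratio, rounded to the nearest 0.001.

0.661

Cells: a = 4, b = 156, c = 13, d = 335.
OR = (a·d)/(b·c) = (4 × 335) / (156 × 13) = 1340 / 2028 = 0.66075
Exposure is associated with lower odds of workplace incident (OR = 0.66 < 1).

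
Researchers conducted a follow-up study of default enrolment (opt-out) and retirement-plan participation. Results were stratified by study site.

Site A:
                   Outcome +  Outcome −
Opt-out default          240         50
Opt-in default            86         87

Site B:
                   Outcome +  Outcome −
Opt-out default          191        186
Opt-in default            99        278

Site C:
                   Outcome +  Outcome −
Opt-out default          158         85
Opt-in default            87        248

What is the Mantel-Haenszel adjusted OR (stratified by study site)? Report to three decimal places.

OR_MH = Σ(aᵢdᵢ/nᵢ) / Σ(bᵢcᵢ/nᵢ), where nᵢ is the stratum total.
Stratum 1 (Site A): n = 463; a·d/n = 240·87/463 = 45.0972; b·c/n = 50·86/463 = 9.2873
Stratum 2 (Site B): n = 754; a·d/n = 191·278/754 = 70.4218; b·c/n = 186·99/754 = 24.4218
Stratum 3 (Site C): n = 578; a·d/n = 158·248/578 = 67.7924; b·c/n = 85·87/578 = 12.7941
OR_MH = (45.0972 + 70.4218 + 67.7924) / (9.2873 + 24.4218 + 12.7941) = 183.3113 / 46.5031 = 3.94191

3.942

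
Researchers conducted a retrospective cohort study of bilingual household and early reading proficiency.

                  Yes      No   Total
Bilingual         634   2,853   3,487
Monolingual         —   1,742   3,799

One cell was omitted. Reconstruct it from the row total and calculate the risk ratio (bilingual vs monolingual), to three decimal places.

0.336

The missing cell is in the unexposed row: 3799 − 1742 = 2057.
So a = 634, b = 2853, c = 2057, d = 1742.
RR = [a/(a+b)] / [c/(c+d)] = (634/3487) / (2057/3799) = 0.18182/0.54146 = 0.33579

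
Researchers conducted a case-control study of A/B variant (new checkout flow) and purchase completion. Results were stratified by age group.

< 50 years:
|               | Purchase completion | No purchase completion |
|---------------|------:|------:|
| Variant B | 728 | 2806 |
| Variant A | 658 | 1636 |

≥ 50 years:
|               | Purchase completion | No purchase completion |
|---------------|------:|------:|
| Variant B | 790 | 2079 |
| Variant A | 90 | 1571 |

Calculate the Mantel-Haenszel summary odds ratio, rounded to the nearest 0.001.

1.336

OR_MH = Σ(aᵢdᵢ/nᵢ) / Σ(bᵢcᵢ/nᵢ), where nᵢ is the stratum total.
Stratum 1 (< 50 years): n = 5828; a·d/n = 728·1636/5828 = 204.3596; b·c/n = 2806·658/5828 = 316.8065
Stratum 2 (≥ 50 years): n = 4530; a·d/n = 790·1571/4530 = 273.9713; b·c/n = 2079·90/4530 = 41.3046
OR_MH = (204.3596 + 273.9713) / (316.8065 + 41.3046) = 478.3309 / 358.1111 = 1.33571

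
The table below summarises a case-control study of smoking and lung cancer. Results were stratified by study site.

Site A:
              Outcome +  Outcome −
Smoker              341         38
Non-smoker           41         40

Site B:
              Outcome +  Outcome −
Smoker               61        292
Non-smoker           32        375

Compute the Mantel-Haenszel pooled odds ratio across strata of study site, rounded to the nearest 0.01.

OR_MH = Σ(aᵢdᵢ/nᵢ) / Σ(bᵢcᵢ/nᵢ), where nᵢ is the stratum total.
Stratum 1 (Site A): n = 460; a·d/n = 341·40/460 = 29.6522; b·c/n = 38·41/460 = 3.3870
Stratum 2 (Site B): n = 760; a·d/n = 61·375/760 = 30.0987; b·c/n = 292·32/760 = 12.2947
OR_MH = (29.6522 + 30.0987) / (3.3870 + 12.2947) = 59.7509 / 15.6817 = 3.81023

3.81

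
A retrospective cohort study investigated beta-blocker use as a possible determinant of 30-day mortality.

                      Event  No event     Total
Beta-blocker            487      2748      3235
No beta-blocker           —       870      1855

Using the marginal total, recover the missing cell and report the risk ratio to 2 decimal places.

0.28

The missing cell is in the unexposed row: 1855 − 870 = 985.
So a = 487, b = 2748, c = 985, d = 870.
RR = [a/(a+b)] / [c/(c+d)] = (487/3235) / (985/1855) = 0.15054/0.53100 = 0.28351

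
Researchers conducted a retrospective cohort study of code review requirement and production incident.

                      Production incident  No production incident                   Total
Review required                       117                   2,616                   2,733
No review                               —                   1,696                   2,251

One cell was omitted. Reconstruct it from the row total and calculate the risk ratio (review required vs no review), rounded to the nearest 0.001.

0.174

The missing cell is in the unexposed row: 2251 − 1696 = 555.
So a = 117, b = 2616, c = 555, d = 1696.
RR = [a/(a+b)] / [c/(c+d)] = (117/2733) / (555/2251) = 0.04281/0.24656 = 0.17363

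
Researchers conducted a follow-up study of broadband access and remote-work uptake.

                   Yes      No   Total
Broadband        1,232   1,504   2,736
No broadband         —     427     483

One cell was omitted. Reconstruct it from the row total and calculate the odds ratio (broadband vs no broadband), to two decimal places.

6.25

The missing cell is in the unexposed row: 483 − 427 = 56.
So a = 1232, b = 1504, c = 56, d = 427.
OR = (a·d)/(b·c) = (1232 × 427) / (1504 × 56) = 526064 / 84224 = 6.24601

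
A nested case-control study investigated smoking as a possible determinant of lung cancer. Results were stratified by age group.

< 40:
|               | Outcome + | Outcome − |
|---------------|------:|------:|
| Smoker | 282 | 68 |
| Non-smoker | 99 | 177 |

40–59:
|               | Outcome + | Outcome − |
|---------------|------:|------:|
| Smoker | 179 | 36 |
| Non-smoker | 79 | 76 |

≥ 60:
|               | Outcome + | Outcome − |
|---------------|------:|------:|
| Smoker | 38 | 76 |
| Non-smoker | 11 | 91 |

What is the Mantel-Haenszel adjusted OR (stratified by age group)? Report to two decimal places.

OR_MH = Σ(aᵢdᵢ/nᵢ) / Σ(bᵢcᵢ/nᵢ), where nᵢ is the stratum total.
Stratum 1 (< 40): n = 626; a·d/n = 282·177/626 = 79.7348; b·c/n = 68·99/626 = 10.7540
Stratum 2 (40–59): n = 370; a·d/n = 179·76/370 = 36.7676; b·c/n = 36·79/370 = 7.6865
Stratum 3 (≥ 60): n = 216; a·d/n = 38·91/216 = 16.0093; b·c/n = 76·11/216 = 3.8704
OR_MH = (79.7348 + 36.7676 + 16.0093) / (10.7540 + 7.6865 + 3.8704) = 132.5117 / 22.3109 = 5.93934

5.94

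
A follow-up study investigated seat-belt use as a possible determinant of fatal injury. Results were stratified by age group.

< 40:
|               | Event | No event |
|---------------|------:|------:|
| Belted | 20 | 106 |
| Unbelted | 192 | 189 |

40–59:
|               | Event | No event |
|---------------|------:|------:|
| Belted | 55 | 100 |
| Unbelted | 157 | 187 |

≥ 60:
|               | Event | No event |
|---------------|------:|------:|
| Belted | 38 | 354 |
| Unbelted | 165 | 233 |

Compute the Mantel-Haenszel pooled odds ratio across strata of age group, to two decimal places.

OR_MH = Σ(aᵢdᵢ/nᵢ) / Σ(bᵢcᵢ/nᵢ), where nᵢ is the stratum total.
Stratum 1 (< 40): n = 507; a·d/n = 20·189/507 = 7.4556; b·c/n = 106·192/507 = 40.1420
Stratum 2 (40–59): n = 499; a·d/n = 55·187/499 = 20.6112; b·c/n = 100·157/499 = 31.4629
Stratum 3 (≥ 60): n = 790; a·d/n = 38·233/790 = 11.2076; b·c/n = 354·165/790 = 73.9367
OR_MH = (7.4556 + 20.6112 + 11.2076) / (40.1420 + 31.4629 + 73.9367) = 39.2744 / 145.5416 = 0.26985

0.27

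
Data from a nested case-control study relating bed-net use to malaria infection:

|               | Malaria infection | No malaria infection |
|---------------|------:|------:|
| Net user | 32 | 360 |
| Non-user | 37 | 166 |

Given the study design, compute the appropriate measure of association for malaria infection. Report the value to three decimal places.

0.399

Cells: a = 32, b = 360, c = 37, d = 166.
This is a nested case-control study: participants were sampled on outcome status, so risks in the source population cannot be estimated directly — relative risk is not valid here. The odds ratio is the appropriate measure.
OR = (a·d)/(b·c) = (32 × 166) / (360 × 37) = 5312 / 13320 = 0.39880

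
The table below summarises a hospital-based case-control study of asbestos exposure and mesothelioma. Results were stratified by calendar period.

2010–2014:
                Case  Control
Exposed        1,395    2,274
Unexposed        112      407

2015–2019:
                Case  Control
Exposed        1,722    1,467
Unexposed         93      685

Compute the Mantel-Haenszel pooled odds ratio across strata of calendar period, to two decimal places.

OR_MH = Σ(aᵢdᵢ/nᵢ) / Σ(bᵢcᵢ/nᵢ), where nᵢ is the stratum total.
Stratum 1 (2010–2014): n = 4188; a·d/n = 1395·407/4188 = 135.5695; b·c/n = 2274·112/4188 = 60.8138
Stratum 2 (2015–2019): n = 3967; a·d/n = 1722·685/3967 = 297.3456; b·c/n = 1467·93/3967 = 34.3915
OR_MH = (135.5695 + 297.3456) / (60.8138 + 34.3915) = 432.9151 / 95.2052 = 4.54718

4.55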